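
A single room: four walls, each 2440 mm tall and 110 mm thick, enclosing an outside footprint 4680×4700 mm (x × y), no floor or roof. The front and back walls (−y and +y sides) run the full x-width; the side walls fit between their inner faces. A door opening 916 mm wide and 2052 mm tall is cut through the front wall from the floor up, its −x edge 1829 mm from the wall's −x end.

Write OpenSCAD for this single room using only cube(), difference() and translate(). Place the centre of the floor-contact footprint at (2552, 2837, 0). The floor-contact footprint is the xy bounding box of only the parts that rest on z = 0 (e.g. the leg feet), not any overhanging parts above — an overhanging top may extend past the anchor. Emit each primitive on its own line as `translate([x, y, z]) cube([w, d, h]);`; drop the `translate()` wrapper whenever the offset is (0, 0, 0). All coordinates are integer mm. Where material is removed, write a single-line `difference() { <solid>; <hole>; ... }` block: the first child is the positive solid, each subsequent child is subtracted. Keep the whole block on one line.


difference() { translate([212, 487, 0]) cube([4680, 110, 2440]); translate([2041, 487, 0]) cube([916, 110, 2052]); }
translate([212, 5077, 0]) cube([4680, 110, 2440]);
translate([212, 597, 0]) cube([110, 4480, 2440]);
translate([4782, 597, 0]) cube([110, 4480, 2440]);


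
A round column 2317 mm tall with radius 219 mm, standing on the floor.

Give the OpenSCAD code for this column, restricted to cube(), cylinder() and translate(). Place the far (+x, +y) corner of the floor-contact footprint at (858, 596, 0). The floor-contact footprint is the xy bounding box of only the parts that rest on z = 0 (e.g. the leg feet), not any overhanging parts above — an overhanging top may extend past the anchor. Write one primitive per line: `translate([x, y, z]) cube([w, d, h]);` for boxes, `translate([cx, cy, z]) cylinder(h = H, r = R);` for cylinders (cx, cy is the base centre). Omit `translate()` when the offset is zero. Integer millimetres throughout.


translate([639, 377, 0]) cylinder(h = 2317, r = 219);


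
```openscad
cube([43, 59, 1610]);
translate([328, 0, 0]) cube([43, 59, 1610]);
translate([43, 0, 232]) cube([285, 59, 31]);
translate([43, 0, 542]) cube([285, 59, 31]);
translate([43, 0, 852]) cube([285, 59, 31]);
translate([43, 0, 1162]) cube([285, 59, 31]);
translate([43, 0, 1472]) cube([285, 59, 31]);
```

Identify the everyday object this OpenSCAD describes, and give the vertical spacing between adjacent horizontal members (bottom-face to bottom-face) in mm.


A ladder. The rung spacing is 310 mm.

Two tall 43×59 posts with 5 short bars between them — a ladder. Adjacent rungs sit at z = 232 and z = 542, so the spacing is 542 − 232 = 310 mm.


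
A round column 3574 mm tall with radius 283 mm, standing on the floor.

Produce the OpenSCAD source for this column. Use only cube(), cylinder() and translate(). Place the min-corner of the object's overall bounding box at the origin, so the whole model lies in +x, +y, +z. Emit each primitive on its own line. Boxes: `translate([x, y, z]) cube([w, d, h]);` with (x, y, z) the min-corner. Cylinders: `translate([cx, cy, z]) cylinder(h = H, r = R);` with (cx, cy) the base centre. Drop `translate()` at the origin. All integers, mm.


translate([283, 283, 0]) cylinder(h = 3574, r = 283);


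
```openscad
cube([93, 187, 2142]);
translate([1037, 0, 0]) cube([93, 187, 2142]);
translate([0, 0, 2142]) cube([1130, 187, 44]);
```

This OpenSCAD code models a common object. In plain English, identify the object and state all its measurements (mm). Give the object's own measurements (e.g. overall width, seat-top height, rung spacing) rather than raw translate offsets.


A door frame. The clear opening is 944 mm wide and 2142 mm high. Two 93 mm wide jambs, 187 mm deep, stand either side of the opening from the floor to the top of the opening. A 44 mm thick head sits across the top of both jambs, spanning the full outside width of the frame.


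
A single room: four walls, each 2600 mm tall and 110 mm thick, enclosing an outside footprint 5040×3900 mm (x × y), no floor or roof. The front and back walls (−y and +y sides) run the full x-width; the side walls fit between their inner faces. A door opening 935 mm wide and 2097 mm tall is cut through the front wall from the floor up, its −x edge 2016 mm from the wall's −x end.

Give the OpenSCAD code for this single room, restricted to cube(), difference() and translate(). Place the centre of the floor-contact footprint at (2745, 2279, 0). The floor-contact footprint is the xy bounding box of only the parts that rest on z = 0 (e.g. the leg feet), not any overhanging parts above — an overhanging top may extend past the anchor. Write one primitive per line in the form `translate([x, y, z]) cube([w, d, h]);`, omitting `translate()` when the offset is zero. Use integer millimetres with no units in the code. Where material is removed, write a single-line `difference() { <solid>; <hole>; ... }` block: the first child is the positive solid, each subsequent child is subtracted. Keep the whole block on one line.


difference() { translate([225, 329, 0]) cube([5040, 110, 2600]); translate([2241, 329, 0]) cube([935, 110, 2097]); }
translate([225, 4119, 0]) cube([5040, 110, 2600]);
translate([225, 439, 0]) cube([110, 3680, 2600]);
translate([5155, 439, 0]) cube([110, 3680, 2600]);


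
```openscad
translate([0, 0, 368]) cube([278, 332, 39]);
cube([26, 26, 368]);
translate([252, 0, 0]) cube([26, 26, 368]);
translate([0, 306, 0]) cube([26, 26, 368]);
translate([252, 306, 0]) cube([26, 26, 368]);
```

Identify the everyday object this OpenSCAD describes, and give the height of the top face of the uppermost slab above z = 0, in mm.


A stool. The seat height is 407 mm.

A 278×332×39 slab at z = 368 on four corner posts — a stool. The seat top is 368 + 39 = 407 mm.


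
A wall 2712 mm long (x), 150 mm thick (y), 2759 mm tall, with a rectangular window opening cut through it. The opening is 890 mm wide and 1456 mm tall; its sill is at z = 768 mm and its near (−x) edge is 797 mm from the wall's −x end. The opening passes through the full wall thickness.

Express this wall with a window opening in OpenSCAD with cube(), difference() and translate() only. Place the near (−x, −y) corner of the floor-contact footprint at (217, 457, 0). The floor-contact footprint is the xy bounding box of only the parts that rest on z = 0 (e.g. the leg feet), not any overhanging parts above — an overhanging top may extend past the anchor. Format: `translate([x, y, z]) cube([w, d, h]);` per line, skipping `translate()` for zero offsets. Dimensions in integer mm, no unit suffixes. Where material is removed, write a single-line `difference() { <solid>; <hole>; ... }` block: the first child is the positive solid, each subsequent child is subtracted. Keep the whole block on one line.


difference() { translate([217, 457, 0]) cube([2712, 150, 2759]); translate([1014, 457, 768]) cube([890, 150, 1456]); }


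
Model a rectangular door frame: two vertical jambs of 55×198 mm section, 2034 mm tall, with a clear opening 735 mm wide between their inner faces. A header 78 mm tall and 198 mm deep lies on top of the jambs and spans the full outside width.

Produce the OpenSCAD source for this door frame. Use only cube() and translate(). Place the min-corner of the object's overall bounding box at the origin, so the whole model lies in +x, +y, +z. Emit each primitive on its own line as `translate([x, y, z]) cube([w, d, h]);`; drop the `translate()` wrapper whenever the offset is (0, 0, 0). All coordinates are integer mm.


cube([55, 198, 2034]);
translate([790, 0, 0]) cube([55, 198, 2034]);
translate([0, 0, 2034]) cube([845, 198, 78]);


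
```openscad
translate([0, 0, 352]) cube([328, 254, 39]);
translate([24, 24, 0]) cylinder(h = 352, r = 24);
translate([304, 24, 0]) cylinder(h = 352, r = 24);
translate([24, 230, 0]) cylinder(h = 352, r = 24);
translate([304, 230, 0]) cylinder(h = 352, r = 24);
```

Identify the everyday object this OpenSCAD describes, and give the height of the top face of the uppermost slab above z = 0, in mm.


A stool. The seat height is 391 mm.

A 328×254×39 slab at z = 352 on four corner cylinders — a stool. The seat top is 352 + 39 = 391 mm.


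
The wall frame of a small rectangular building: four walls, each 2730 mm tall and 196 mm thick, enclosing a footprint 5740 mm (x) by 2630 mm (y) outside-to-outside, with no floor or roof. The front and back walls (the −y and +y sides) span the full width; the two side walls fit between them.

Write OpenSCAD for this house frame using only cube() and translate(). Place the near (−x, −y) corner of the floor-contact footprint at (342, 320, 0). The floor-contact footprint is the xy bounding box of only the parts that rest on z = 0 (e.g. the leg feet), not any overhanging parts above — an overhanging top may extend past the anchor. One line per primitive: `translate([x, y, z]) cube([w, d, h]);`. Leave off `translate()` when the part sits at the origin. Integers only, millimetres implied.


translate([342, 320, 0]) cube([5740, 196, 2730]);
translate([342, 2754, 0]) cube([5740, 196, 2730]);
translate([342, 516, 0]) cube([196, 2238, 2730]);
translate([5886, 516, 0]) cube([196, 2238, 2730]);


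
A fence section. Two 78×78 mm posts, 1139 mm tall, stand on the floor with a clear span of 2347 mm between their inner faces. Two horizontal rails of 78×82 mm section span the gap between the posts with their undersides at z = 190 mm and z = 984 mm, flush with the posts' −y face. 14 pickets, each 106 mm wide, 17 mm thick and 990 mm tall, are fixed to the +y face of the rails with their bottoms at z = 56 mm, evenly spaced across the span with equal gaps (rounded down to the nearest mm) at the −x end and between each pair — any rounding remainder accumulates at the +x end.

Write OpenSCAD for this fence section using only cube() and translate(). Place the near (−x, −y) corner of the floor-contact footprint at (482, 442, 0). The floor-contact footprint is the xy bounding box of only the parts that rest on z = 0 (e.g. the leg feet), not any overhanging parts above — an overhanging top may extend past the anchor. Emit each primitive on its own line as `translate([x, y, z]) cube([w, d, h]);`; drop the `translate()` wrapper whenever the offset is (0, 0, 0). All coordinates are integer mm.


translate([482, 442, 0]) cube([78, 78, 1139]);
translate([2907, 442, 0]) cube([78, 78, 1139]);
translate([560, 442, 190]) cube([2347, 78, 82]);
translate([560, 442, 984]) cube([2347, 78, 82]);
translate([617, 520, 56]) cube([106, 17, 990]);
translate([780, 520, 56]) cube([106, 17, 990]);
translate([943, 520, 56]) cube([106, 17, 990]);
translate([1106, 520, 56]) cube([106, 17, 990]);
translate([1269, 520, 56]) cube([106, 17, 990]);
translate([1432, 520, 56]) cube([106, 17, 990]);
translate([1595, 520, 56]) cube([106, 17, 990]);
translate([1758, 520, 56]) cube([106, 17, 990]);
translate([1921, 520, 56]) cube([106, 17, 990]);
translate([2084, 520, 56]) cube([106, 17, 990]);
translate([2247, 520, 56]) cube([106, 17, 990]);
translate([2410, 520, 56]) cube([106, 17, 990]);
translate([2573, 520, 56]) cube([106, 17, 990]);
translate([2736, 520, 56]) cube([106, 17, 990]);


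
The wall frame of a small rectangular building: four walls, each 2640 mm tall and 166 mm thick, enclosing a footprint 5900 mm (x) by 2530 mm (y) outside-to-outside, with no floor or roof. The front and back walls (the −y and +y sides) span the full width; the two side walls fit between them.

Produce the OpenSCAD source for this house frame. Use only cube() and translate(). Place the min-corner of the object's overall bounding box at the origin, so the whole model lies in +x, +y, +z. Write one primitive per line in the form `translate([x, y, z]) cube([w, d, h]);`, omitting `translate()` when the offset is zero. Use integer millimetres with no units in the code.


cube([5900, 166, 2640]);
translate([0, 2364, 0]) cube([5900, 166, 2640]);
translate([0, 166, 0]) cube([166, 2198, 2640]);
translate([5734, 166, 0]) cube([166, 2198, 2640]);


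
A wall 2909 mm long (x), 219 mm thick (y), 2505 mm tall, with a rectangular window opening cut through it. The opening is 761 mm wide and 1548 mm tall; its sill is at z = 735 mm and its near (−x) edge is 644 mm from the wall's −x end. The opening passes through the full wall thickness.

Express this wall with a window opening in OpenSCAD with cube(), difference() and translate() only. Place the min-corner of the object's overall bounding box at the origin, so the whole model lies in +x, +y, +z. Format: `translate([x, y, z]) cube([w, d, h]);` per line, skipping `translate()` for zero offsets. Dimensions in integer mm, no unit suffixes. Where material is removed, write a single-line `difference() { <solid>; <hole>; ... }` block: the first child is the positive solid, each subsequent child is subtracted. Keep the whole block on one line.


difference() { cube([2909, 219, 2505]); translate([644, 0, 735]) cube([761, 219, 1548]); }


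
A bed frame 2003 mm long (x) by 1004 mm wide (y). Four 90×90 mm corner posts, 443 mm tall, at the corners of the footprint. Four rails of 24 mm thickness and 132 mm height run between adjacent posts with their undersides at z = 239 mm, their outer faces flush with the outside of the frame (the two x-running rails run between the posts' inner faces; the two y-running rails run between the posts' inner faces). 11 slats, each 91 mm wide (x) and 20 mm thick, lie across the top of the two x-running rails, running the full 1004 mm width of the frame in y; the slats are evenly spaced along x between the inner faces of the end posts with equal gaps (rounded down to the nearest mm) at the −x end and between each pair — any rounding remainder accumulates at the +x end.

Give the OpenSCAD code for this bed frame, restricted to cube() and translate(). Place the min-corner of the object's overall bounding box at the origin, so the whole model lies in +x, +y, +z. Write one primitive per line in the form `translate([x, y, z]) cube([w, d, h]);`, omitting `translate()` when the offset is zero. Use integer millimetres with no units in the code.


// slat z = rail_z + rail_h = 239 + 132 = 371
// slat gap = ⌊(1823 − 11·91) / 12⌋ = 68
cube([90, 90, 443]);
translate([0, 914, 0]) cube([90, 90, 443]);
translate([1913, 0, 0]) cube([90, 90, 443]);
translate([1913, 914, 0]) cube([90, 90, 443]);
translate([90, 0, 239]) cube([1823, 24, 132]);
translate([90, 980, 239]) cube([1823, 24, 132]);
translate([0, 90, 239]) cube([24, 824, 132]);
translate([1979, 90, 239]) cube([24, 824, 132]);
translate([158, 0, 371]) cube([91, 1004, 20]);
translate([317, 0, 371]) cube([91, 1004, 20]);
translate([476, 0, 371]) cube([91, 1004, 20]);
translate([635, 0, 371]) cube([91, 1004, 20]);
translate([794, 0, 371]) cube([91, 1004, 20]);
translate([953, 0, 371]) cube([91, 1004, 20]);
translate([1112, 0, 371]) cube([91, 1004, 20]);
translate([1271, 0, 371]) cube([91, 1004, 20]);
translate([1430, 0, 371]) cube([91, 1004, 20]);
translate([1589, 0, 371]) cube([91, 1004, 20]);
translate([1748, 0, 371]) cube([91, 1004, 20]);


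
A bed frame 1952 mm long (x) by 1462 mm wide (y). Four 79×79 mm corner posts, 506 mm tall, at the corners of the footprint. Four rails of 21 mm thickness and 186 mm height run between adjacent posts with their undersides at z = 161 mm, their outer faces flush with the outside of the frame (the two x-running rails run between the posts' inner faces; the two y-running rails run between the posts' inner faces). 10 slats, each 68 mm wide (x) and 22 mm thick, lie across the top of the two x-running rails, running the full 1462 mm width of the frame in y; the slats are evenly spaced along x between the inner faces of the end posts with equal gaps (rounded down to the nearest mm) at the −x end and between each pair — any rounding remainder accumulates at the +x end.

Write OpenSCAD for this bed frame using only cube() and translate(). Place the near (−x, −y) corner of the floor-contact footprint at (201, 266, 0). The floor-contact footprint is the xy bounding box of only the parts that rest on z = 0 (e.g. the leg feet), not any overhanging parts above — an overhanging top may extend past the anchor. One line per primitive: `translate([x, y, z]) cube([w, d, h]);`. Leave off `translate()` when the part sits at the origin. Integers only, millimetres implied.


translate([201, 266, 0]) cube([79, 79, 506]);
translate([201, 1649, 0]) cube([79, 79, 506]);
translate([2074, 266, 0]) cube([79, 79, 506]);
translate([2074, 1649, 0]) cube([79, 79, 506]);
translate([280, 266, 161]) cube([1794, 21, 186]);
translate([280, 1707, 161]) cube([1794, 21, 186]);
translate([201, 345, 161]) cube([21, 1304, 186]);
translate([2132, 345, 161]) cube([21, 1304, 186]);
translate([381, 266, 347]) cube([68, 1462, 22]);
translate([550, 266, 347]) cube([68, 1462, 22]);
translate([719, 266, 347]) cube([68, 1462, 22]);
translate([888, 266, 347]) cube([68, 1462, 22]);
translate([1057, 266, 347]) cube([68, 1462, 22]);
translate([1226, 266, 347]) cube([68, 1462, 22]);
translate([1395, 266, 347]) cube([68, 1462, 22]);
translate([1564, 266, 347]) cube([68, 1462, 22]);
translate([1733, 266, 347]) cube([68, 1462, 22]);
translate([1902, 266, 347]) cube([68, 1462, 22]);


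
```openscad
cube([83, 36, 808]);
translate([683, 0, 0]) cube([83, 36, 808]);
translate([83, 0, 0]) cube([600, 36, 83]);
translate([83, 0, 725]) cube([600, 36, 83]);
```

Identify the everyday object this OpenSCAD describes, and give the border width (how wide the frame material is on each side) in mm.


A picture frame. The border width is 83 mm.

Four thin pieces enclosing a rectangular opening — a picture frame. The two full-height stiles are 808 mm tall; the top rail sits at z = 725 and is 83 mm tall, so the border above the opening is 808 − 725 = 83 mm, matching the stile x-width.


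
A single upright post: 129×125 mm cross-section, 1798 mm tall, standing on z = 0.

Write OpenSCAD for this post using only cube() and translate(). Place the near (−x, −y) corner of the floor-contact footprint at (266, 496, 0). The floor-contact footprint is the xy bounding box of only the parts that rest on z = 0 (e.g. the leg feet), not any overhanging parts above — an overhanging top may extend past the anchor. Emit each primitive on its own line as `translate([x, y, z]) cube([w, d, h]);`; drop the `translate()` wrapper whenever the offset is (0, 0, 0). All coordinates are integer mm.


translate([266, 496, 0]) cube([129, 125, 1798]);


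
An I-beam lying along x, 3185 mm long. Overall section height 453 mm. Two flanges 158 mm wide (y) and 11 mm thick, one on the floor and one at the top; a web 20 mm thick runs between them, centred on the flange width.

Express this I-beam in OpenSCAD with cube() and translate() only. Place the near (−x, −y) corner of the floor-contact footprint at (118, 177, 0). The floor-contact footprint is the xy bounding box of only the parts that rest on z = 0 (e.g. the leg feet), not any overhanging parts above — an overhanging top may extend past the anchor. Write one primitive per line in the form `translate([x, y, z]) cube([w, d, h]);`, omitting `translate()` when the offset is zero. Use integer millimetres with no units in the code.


translate([118, 177, 0]) cube([3185, 158, 11]);
translate([118, 246, 11]) cube([3185, 20, 431]);
translate([118, 177, 442]) cube([3185, 158, 11]);


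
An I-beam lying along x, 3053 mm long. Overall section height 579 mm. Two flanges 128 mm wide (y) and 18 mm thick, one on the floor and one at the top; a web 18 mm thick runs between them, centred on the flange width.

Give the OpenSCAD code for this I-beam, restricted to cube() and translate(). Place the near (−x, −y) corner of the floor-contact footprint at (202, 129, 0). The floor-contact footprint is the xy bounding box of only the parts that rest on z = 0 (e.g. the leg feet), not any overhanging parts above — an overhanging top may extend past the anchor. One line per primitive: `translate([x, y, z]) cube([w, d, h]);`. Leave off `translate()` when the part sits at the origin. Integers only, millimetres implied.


translate([202, 129, 0]) cube([3053, 128, 18]);
translate([202, 184, 18]) cube([3053, 18, 543]);
translate([202, 129, 561]) cube([3053, 128, 18]);


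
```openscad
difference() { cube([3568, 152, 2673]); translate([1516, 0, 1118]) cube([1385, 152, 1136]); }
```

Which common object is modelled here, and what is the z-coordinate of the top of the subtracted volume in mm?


A wall with a window opening. The window head height is 2254 mm.

A wall with a rectangular opening subtracted — a window. Sill at z = 1118, opening 1136 mm tall, so the head is at 1118 + 1136 = 2254 mm.


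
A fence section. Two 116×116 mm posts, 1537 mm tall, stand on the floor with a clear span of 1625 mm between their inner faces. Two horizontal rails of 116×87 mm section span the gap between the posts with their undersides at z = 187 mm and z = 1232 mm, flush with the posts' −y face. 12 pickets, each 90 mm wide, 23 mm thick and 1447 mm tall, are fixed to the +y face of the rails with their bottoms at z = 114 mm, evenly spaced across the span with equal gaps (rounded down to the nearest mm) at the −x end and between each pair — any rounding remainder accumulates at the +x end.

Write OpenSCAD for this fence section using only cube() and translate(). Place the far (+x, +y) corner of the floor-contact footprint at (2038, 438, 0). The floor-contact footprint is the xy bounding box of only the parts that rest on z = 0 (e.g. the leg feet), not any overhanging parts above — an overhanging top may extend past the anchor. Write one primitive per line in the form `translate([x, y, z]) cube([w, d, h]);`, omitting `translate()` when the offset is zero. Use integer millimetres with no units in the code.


translate([181, 322, 0]) cube([116, 116, 1537]);
translate([1922, 322, 0]) cube([116, 116, 1537]);
translate([297, 322, 187]) cube([1625, 116, 87]);
translate([297, 322, 1232]) cube([1625, 116, 87]);
translate([338, 438, 114]) cube([90, 23, 1447]);
translate([469, 438, 114]) cube([90, 23, 1447]);
translate([600, 438, 114]) cube([90, 23, 1447]);
translate([731, 438, 114]) cube([90, 23, 1447]);
translate([862, 438, 114]) cube([90, 23, 1447]);
translate([993, 438, 114]) cube([90, 23, 1447]);
translate([1124, 438, 114]) cube([90, 23, 1447]);
translate([1255, 438, 114]) cube([90, 23, 1447]);
translate([1386, 438, 114]) cube([90, 23, 1447]);
translate([1517, 438, 114]) cube([90, 23, 1447]);
translate([1648, 438, 114]) cube([90, 23, 1447]);
translate([1779, 438, 114]) cube([90, 23, 1447]);


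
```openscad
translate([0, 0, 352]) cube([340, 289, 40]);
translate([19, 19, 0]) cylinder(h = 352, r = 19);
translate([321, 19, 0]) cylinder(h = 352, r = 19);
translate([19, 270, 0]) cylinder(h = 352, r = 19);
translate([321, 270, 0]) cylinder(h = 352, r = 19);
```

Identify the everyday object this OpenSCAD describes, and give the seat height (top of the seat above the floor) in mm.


A stool. The seat height is 392 mm.

A 340×289×40 slab at z = 352 on four corner cylinders — a stool. The seat top is 352 + 40 = 392 mm.


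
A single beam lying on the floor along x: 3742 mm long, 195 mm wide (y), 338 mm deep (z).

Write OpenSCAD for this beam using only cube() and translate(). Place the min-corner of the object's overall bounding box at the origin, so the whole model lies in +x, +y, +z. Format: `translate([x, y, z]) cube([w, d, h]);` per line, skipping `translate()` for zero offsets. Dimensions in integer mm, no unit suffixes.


cube([3742, 195, 338]);


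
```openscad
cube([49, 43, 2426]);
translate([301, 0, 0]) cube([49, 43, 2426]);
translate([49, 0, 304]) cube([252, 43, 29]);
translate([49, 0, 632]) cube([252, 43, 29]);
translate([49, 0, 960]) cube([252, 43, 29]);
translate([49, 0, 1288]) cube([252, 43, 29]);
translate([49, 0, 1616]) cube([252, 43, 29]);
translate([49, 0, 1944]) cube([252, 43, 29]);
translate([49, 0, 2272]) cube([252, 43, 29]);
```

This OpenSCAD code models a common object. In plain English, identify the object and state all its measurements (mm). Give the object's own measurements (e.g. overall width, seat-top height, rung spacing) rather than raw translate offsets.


A straight ladder. Two 49×43 mm vertical rails, 2426 mm tall, stand 350 mm apart (outside-to-outside) with their front faces coplanar on the −y side. 7 rungs, each 43 mm deep and 29 mm tall, span between the inner faces of the rails, front faces flush with the rails. The lowest rung's underside is at z = 304 mm and rungs are spaced 328 mm apart (underside to underside).


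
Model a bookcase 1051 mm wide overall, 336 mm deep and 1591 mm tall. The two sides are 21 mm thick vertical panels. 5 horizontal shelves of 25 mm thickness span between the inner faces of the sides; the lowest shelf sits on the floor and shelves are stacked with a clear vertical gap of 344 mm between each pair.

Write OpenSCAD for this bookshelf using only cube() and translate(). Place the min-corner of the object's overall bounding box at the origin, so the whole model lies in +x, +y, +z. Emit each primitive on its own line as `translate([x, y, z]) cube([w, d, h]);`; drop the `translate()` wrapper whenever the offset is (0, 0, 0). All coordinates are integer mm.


cube([21, 336, 1591]);
translate([1030, 0, 0]) cube([21, 336, 1591]);
translate([21, 0, 0]) cube([1009, 336, 25]);
translate([21, 0, 369]) cube([1009, 336, 25]);
translate([21, 0, 738]) cube([1009, 336, 25]);
translate([21, 0, 1107]) cube([1009, 336, 25]);
translate([21, 0, 1476]) cube([1009, 336, 25]);


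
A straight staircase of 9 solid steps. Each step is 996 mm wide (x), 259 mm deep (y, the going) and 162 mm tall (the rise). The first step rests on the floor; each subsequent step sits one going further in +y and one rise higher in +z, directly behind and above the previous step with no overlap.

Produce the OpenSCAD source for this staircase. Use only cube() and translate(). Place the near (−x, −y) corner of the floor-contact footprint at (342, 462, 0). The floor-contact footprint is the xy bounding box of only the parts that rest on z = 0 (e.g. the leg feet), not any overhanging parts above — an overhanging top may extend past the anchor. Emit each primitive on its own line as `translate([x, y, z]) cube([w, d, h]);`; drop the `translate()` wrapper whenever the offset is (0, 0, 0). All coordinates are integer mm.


translate([342, 462, 0]) cube([996, 259, 162]);
translate([342, 721, 162]) cube([996, 259, 162]);
translate([342, 980, 324]) cube([996, 259, 162]);
translate([342, 1239, 486]) cube([996, 259, 162]);
translate([342, 1498, 648]) cube([996, 259, 162]);
translate([342, 1757, 810]) cube([996, 259, 162]);
translate([342, 2016, 972]) cube([996, 259, 162]);
translate([342, 2275, 1134]) cube([996, 259, 162]);
translate([342, 2534, 1296]) cube([996, 259, 162]);


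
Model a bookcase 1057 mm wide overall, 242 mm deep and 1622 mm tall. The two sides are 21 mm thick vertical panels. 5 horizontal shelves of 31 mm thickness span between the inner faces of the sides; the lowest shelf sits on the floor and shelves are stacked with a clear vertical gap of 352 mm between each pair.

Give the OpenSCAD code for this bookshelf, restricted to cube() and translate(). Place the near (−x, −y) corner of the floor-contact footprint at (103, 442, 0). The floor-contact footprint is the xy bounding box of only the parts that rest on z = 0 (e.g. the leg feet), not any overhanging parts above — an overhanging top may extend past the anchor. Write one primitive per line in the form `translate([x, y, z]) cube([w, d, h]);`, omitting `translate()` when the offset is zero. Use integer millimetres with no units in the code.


translate([103, 442, 0]) cube([21, 242, 1622]);
translate([1139, 442, 0]) cube([21, 242, 1622]);
translate([124, 442, 0]) cube([1015, 242, 31]);
translate([124, 442, 383]) cube([1015, 242, 31]);
translate([124, 442, 766]) cube([1015, 242, 31]);
translate([124, 442, 1149]) cube([1015, 242, 31]);
translate([124, 442, 1532]) cube([1015, 242, 31]);


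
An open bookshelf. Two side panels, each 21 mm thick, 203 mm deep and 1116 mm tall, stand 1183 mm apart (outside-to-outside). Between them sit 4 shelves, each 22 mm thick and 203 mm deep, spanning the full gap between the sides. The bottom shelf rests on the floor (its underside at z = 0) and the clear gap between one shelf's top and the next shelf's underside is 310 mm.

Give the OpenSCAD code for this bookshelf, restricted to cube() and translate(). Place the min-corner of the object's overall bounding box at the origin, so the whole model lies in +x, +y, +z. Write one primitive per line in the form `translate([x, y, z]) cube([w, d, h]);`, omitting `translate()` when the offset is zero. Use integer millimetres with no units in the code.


cube([21, 203, 1116]);
translate([1162, 0, 0]) cube([21, 203, 1116]);
translate([21, 0, 0]) cube([1141, 203, 22]);
translate([21, 0, 332]) cube([1141, 203, 22]);
translate([21, 0, 664]) cube([1141, 203, 22]);
translate([21, 0, 996]) cube([1141, 203, 22]);


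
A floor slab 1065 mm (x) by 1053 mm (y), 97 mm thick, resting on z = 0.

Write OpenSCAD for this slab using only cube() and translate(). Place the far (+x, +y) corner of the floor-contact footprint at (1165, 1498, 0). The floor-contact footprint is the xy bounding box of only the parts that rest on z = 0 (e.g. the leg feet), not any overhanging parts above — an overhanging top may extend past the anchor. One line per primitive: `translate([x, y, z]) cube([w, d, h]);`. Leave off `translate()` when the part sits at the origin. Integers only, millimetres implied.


translate([100, 445, 0]) cube([1065, 1053, 97]);


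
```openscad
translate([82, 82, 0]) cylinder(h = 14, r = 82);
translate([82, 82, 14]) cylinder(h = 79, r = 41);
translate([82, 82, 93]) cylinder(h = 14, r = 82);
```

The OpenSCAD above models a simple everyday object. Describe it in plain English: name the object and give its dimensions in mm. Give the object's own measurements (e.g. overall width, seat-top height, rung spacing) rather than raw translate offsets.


A spool: two coaxial disc flanges of radius 82 mm and thickness 14 mm, joined by a core cylinder of radius 41 mm and height 79 mm. The lower flange rests on z = 0 and the three cylinders share a vertical axis.


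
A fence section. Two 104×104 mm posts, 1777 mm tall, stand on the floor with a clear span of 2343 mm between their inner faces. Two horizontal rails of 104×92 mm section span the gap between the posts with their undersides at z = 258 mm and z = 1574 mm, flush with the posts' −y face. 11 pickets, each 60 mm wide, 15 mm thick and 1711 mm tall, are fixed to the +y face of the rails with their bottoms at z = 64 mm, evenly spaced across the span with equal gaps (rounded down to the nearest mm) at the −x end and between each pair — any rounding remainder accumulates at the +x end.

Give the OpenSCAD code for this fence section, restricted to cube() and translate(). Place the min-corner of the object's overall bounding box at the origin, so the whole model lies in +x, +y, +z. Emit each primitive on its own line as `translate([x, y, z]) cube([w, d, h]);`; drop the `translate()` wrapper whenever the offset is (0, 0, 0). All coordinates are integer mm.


cube([104, 104, 1777]);
translate([2447, 0, 0]) cube([104, 104, 1777]);
translate([104, 0, 258]) cube([2343, 104, 92]);
translate([104, 0, 1574]) cube([2343, 104, 92]);
translate([244, 104, 64]) cube([60, 15, 1711]);
translate([444, 104, 64]) cube([60, 15, 1711]);
translate([644, 104, 64]) cube([60, 15, 1711]);
translate([844, 104, 64]) cube([60, 15, 1711]);
translate([1044, 104, 64]) cube([60, 15, 1711]);
translate([1244, 104, 64]) cube([60, 15, 1711]);
translate([1444, 104, 64]) cube([60, 15, 1711]);
translate([1644, 104, 64]) cube([60, 15, 1711]);
translate([1844, 104, 64]) cube([60, 15, 1711]);
translate([2044, 104, 64]) cube([60, 15, 1711]);
translate([2244, 104, 64]) cube([60, 15, 1711]);


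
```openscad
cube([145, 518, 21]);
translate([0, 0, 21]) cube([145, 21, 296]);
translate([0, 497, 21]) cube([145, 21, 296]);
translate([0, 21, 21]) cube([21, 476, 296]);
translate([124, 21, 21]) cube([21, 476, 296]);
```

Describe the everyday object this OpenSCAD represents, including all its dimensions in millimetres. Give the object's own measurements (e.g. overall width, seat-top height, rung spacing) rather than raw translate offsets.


An open-topped rectangular box: outside dimensions 145×518×317 mm, with a uniform wall and base thickness of 21 mm. The base is a full 145×518 slab on the floor; four walls sit on top of the base. The front and back walls (the −y and +y sides) span the full width; the two side walls fit between them.


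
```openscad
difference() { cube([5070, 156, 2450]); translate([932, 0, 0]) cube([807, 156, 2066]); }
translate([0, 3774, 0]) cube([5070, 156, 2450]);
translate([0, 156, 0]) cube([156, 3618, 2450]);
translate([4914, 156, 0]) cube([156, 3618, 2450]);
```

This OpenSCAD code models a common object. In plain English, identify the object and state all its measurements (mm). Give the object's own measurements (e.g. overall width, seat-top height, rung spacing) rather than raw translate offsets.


A single room: four walls, each 2450 mm tall and 156 mm thick, enclosing an outside footprint 5070×3930 mm (x × y), no floor or roof. The front and back walls (−y and +y sides) run the full x-width; the side walls fit between their inner faces. A door opening 807 mm wide and 2066 mm tall is cut through the front wall from the floor up, its −x edge 932 mm from the wall's −x end.


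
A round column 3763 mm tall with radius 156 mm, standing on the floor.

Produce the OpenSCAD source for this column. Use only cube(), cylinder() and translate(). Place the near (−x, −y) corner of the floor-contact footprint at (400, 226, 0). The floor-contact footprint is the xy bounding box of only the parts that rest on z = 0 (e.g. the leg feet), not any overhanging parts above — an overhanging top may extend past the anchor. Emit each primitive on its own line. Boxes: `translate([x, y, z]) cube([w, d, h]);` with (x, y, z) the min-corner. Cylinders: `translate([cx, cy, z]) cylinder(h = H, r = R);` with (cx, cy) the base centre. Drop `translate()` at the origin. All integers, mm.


translate([556, 382, 0]) cylinder(h = 3763, r = 156);


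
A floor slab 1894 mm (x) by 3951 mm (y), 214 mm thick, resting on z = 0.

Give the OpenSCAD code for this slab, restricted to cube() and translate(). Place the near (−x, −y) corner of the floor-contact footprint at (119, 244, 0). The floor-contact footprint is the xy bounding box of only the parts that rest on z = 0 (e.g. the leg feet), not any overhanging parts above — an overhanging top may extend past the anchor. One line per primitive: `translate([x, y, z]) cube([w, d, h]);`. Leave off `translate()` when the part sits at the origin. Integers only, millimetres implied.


translate([119, 244, 0]) cube([1894, 3951, 214]);


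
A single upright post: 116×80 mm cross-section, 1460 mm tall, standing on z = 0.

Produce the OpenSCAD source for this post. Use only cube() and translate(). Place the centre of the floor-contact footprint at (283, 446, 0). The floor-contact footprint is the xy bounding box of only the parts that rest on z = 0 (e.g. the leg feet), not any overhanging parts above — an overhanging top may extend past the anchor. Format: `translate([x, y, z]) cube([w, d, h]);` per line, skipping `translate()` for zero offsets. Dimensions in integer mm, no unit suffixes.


translate([225, 406, 0]) cube([116, 80, 1460]);


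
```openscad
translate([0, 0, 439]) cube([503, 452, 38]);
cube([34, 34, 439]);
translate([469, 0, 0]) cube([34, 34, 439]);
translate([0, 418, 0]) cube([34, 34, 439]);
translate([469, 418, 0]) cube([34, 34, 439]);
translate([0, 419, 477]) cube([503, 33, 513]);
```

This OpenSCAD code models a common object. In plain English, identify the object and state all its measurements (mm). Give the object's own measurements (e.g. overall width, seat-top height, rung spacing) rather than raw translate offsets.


A chair. The seat is a 503×452×38 mm slab with its top at z = 477 mm, on four 34×34 mm corner legs (flush with the seat edges, standing on z = 0). A flat backrest 33 mm thick, 513 mm tall, spans the full seat width and rises from the seat top along its +y edge, rear face flush with the rear of the seat.


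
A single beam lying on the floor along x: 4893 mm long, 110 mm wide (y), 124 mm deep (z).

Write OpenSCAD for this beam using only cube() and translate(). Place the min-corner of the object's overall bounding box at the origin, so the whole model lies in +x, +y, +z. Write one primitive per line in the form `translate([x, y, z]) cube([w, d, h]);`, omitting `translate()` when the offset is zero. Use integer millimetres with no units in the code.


cube([4893, 110, 124]);


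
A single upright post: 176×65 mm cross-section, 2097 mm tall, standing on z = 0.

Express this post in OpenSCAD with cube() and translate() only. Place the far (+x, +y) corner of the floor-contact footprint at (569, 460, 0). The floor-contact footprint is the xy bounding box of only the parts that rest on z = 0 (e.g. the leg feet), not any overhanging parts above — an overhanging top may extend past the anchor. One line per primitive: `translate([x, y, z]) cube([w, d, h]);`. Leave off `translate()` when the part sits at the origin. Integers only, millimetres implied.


translate([393, 395, 0]) cube([176, 65, 2097]);


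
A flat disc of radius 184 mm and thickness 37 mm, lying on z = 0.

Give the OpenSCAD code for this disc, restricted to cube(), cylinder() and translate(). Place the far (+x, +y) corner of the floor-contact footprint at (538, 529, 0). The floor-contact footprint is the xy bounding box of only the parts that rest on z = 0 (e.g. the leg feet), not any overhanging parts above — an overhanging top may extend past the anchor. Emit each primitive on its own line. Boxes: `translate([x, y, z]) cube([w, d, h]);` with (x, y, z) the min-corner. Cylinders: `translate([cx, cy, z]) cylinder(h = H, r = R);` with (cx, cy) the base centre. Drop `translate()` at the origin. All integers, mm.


translate([354, 345, 0]) cylinder(h = 37, r = 184);


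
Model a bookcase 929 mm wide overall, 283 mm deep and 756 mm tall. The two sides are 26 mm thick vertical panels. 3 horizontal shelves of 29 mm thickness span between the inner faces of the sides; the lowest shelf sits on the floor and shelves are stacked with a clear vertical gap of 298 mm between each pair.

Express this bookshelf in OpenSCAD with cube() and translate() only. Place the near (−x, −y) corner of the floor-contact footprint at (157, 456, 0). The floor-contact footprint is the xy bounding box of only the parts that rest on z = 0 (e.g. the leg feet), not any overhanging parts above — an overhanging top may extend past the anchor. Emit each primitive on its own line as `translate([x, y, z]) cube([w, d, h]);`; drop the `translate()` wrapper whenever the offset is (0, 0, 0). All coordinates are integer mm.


translate([157, 456, 0]) cube([26, 283, 756]);
translate([1060, 456, 0]) cube([26, 283, 756]);
translate([183, 456, 0]) cube([877, 283, 29]);
translate([183, 456, 327]) cube([877, 283, 29]);
translate([183, 456, 654]) cube([877, 283, 29]);


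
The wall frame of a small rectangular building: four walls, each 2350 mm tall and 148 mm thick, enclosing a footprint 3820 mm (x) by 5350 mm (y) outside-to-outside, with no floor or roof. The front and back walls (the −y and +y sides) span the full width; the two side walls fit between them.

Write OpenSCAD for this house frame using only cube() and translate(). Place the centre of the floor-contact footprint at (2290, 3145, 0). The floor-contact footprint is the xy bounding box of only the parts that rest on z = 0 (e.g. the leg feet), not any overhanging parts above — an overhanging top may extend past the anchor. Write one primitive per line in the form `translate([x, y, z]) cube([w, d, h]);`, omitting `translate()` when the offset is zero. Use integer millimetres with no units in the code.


translate([380, 470, 0]) cube([3820, 148, 2350]);
translate([380, 5672, 0]) cube([3820, 148, 2350]);
translate([380, 618, 0]) cube([148, 5054, 2350]);
translate([4052, 618, 0]) cube([148, 5054, 2350]);
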